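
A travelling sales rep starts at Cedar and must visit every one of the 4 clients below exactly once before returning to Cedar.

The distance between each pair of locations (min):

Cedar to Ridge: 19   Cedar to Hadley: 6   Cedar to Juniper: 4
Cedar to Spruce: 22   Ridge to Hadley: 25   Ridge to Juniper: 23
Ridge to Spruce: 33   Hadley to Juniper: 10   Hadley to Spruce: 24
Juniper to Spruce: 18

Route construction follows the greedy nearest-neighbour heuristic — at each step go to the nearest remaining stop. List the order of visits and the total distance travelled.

At Cedar the remaining stops are Juniper 4, Hadley 6, Ridge 19, Spruce 22; go to Juniper.
At Juniper the remaining stops are Hadley 10, Spruce 18, Ridge 23; go to Hadley.
At Hadley the remaining stops are Spruce 24, Ridge 25; go to Spruce.
At Spruce the remaining stops are Ridge 33; go to Ridge.
Return Ridge→Cedar: 19.
Total = 4 + 10 + 24 + 33 + 19 = 90.

Total distance 90 min via the nearest-neighbour route Cedar → Juniper → Hadley → Spruce → Ridge → Cedar.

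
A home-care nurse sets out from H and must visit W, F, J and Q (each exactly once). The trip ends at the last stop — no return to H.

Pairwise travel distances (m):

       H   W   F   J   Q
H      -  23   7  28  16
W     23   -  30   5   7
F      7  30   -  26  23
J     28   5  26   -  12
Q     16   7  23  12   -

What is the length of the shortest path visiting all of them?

42 m — the minimum one-way total.

There are 4! = 24 possible orderings.
H→W→F→J→Q: 23+30+26+12 = 91
H→W→F→Q→J: 23+30+23+12 = 88
H→W→J→F→Q: 23+5+26+23 = 77
H→W→J→Q→F: 23+5+12+23 = 63
H→W→Q→F→J: 23+7+23+26 = 79
H→W→Q→J→F: 23+7+12+26 = 68
H→F→W→J→Q: 7+30+5+12 = 54
H→F→W→Q→J: 7+30+7+12 = 56
H→F→J→W→Q: 7+26+5+7 = 45
H→F→J→Q→W: 7+26+12+7 = 52
H→F→Q→W→J: 7+23+7+5 = 42
H→F→Q→J→W: 7+23+12+5 = 47
H→J→W→F→Q: 28+5+30+23 = 86
H→J→W→Q→F: 28+5+7+23 = 63
… (10 more)
The minimum is 42.
One shortest path: H → F → Q → W → J.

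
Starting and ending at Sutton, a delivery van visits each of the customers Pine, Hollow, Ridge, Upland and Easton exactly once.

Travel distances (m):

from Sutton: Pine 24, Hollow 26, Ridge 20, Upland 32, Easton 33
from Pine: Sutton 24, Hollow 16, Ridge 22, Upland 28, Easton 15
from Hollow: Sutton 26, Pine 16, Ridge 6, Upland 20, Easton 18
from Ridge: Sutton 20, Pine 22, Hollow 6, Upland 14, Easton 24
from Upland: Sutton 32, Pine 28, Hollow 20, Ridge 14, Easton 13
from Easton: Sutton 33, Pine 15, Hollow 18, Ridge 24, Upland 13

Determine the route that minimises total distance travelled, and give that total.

Sutton→Pine→Hollow→Ridge→Upland→Easton→Sutton: 24+16+6+14+13+33 = 106
Sutton→Pine→Hollow→Ridge→Easton→Upland→Sutton: 24+16+6+24+13+32 = 115
Sutton→Pine→Hollow→Upland→Ridge→Easton→Sutton: 24+16+20+14+24+33 = 131
Sutton→Pine→Hollow→Upland→Easton→Ridge→Sutton: 24+16+20+13+24+20 = 117
Sutton→Pine→Hollow→Easton→Ridge→Upland→Sutton: 24+16+18+24+14+32 = 128
Sutton→Pine→Hollow→Easton→Upland→Ridge→Sutton: 24+16+18+13+14+20 = 105
Sutton→Pine→Ridge→Hollow→Upland→Easton→Sutton: 24+22+6+20+13+33 = 118
Sutton→Pine→Ridge→Hollow→Easton→Upland→Sutton: 24+22+6+18+13+32 = 115
Sutton→Pine→Ridge→Upland→Hollow→Easton→Sutton: 24+22+14+20+18+33 = 131
Sutton→Pine→Ridge→Upland→Easton→Hollow→Sutton: 24+22+14+13+18+26 = 117
Sutton→Pine→Ridge→Easton→Hollow→Upland→Sutton: 24+22+24+18+20+32 = 140
Sutton→Pine→Ridge→Easton→Upland→Hollow→Sutton: 24+22+24+13+20+26 = 129
Sutton→Pine→Upland→Hollow→Ridge→Easton→Sutton: 24+28+20+6+24+33 = 135
Sutton→Pine→Upland→Hollow→Easton→Ridge→Sutton: 24+28+20+18+24+20 = 134
… (46 more)
Sutton→Pine→Easton→Upland→Hollow→Ridge→Sutton: 24+15+13+20+6+20 = 98  ← best
The minimum is 98.
One optimal route: Sutton → Pine → Easton → Upland → Hollow → Ridge → Sutton (or its reverse).

Shortest round trip = 98 m.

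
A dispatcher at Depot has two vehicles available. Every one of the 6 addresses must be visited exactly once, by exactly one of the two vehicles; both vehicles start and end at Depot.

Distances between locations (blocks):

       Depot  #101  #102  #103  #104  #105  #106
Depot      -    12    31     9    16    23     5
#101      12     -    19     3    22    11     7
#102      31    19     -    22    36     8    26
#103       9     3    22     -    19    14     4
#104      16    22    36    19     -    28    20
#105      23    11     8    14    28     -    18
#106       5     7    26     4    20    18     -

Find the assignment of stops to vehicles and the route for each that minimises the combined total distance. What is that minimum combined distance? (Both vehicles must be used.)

Check every non-empty split of the stops between the two vehicles; for each half take its own optimal tour:
  {#101} + {#102, #103, #104, #105, #106}: 24 + 83 = 107
  {#102} + {#101, #103, #104, #105, #106}: 62 + 67 = 129
  {#101, #102} + {#103, #104, #105, #106}: 62 + 67 = 129
  {#103} + {#101, #102, #104, #105, #106}: 18 + 83 = 101
  {#101, #103} + {#102, #104, #105, #106}: 24 + 83 = 107
  {#102, #103} + {#101, #104, #105, #106}: 62 + 67 = 129
  … (31 splits in total)
  {#101, #102, #103, #104, #105} + {#106}: 83 + 10 = 93  ← best
Best: vehicle 1 Depot → #103 → #101 → #102 → #105 → #104 → Depot = 83; vehicle 2 Depot → #106 → Depot = 10; combined 93.

Minimum combined distance: 93 blocks.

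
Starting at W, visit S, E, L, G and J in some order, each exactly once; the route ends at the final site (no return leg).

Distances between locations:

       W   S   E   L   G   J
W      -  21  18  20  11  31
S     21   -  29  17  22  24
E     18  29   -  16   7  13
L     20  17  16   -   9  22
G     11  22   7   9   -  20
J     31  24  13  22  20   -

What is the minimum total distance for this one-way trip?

Shortest open route: 67.

There are 5! = 120 possible orderings.
W→S→E→L→G→J: 21+29+16+9+20 = 95
W→S→E→L→J→G: 21+29+16+22+20 = 108
W→S→E→G→L→J: 21+29+7+9+22 = 88
W→S→E→G→J→L: 21+29+7+20+22 = 99
W→S→E→J→L→G: 21+29+13+22+9 = 94
W→S→E→J→G→L: 21+29+13+20+9 = 92
W→S→L→E→G→J: 21+17+16+7+20 = 81
W→S→L→E→J→G: 21+17+16+13+20 = 87
W→S→L→G→E→J: 21+17+9+7+13 = 67
W→S→L→G→J→E: 21+17+9+20+13 = 80
W→S→L→J→E→G: 21+17+22+13+7 = 80
W→S→L→J→G→E: 21+17+22+20+7 = 87
W→S→G→E→L→J: 21+22+7+16+22 = 88
W→S→G→E→J→L: 21+22+7+13+22 = 85
… (106 more)
The minimum is 67.
One shortest path: W → S → L → G → E → J.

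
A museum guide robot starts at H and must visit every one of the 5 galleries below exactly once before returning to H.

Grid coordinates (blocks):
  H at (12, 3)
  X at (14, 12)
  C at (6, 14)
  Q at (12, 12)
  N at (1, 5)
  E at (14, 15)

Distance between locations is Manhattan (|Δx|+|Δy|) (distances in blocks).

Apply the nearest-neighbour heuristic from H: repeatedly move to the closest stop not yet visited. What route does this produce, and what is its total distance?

Nearest-neighbour total = 50 blocks; route H → Q → X → E → C → N → H.

At H the remaining stops are Q 9, X 11, N 13, E 14, C 17; go to Q.
At Q the remaining stops are X 2, E 5, C 8, N 18; go to X.
At X the remaining stops are E 3, C 10, N 20; go to E.
At E the remaining stops are C 9, N 23; go to C.
At C the remaining stops are N 14; go to N.
Return N→H: 13.
Total = 9 + 2 + 3 + 9 + 14 + 13 = 50.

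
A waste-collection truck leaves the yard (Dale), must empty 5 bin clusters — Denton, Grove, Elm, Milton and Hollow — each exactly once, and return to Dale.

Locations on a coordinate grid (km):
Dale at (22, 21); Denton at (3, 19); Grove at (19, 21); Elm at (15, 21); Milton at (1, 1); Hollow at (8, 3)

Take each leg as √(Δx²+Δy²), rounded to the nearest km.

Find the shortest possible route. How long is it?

With 5 stops there are 5!/2 = 60 distinct round trips (a route and its reverse cost the same).
Dale-Denton-Grove-Elm-Milton-Hollow-Dale: 19+16+4+24+7+23 = 93
Dale-Denton-Grove-Elm-Hollow-Milton-Dale: 19+16+4+19+7+29 = 94
Dale-Denton-Grove-Milton-Elm-Hollow-Dale: 19+16+27+24+19+23 = 128
Dale-Denton-Grove-Milton-Hollow-Elm-Dale: 19+16+27+7+19+7 = 95
Dale-Denton-Grove-Hollow-Elm-Milton-Dale: 19+16+21+19+24+29 = 128
Dale-Denton-Grove-Hollow-Milton-Elm-Dale: 19+16+21+7+24+7 = 94
Dale-Denton-Elm-Grove-Milton-Hollow-Dale: 19+12+4+27+7+23 = 92
Dale-Denton-Elm-Grove-Hollow-Milton-Dale: 19+12+4+21+7+29 = 92
Dale-Denton-Elm-Milton-Grove-Hollow-Dale: 19+12+24+27+21+23 = 126
Dale-Denton-Elm-Milton-Hollow-Grove-Dale: 19+12+24+7+21+3 = 86
Dale-Denton-Elm-Hollow-Grove-Milton-Dale: 19+12+19+21+27+29 = 127
Dale-Denton-Elm-Hollow-Milton-Grove-Dale: 19+12+19+7+27+3 = 87
Dale-Denton-Milton-Grove-Elm-Hollow-Dale: 19+18+27+4+19+23 = 110
Dale-Denton-Milton-Grove-Hollow-Elm-Dale: 19+18+27+21+19+7 = 111
… (46 more)
Dale-Grove-Elm-Denton-Milton-Hollow-Dale: 3+4+12+18+7+23 = 67  ← best
The minimum is 67.
One optimal route: Dale → Grove → Elm → Denton → Milton → Hollow → Dale (or its reverse).

67 km — the shortest possible round trip.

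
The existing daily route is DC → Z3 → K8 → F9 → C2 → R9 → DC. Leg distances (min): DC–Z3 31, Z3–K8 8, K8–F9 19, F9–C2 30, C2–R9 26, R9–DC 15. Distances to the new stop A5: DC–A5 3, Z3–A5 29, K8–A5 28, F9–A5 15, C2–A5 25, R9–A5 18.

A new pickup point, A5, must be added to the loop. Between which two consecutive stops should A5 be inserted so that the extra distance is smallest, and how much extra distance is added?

Minimum extra distance: 1 min, inserting A5 between DC and Z3.

Insertion cost between consecutive stops i–j is d(i,A5) + d(A5,j) − d(i,j):
  between DC and Z3: 3 + 29 − 31 = 1
  between Z3 and K8: 29 + 28 − 8 = 49
  between K8 and F9: 28 + 15 − 19 = 24
  between F9 and C2: 15 + 25 − 30 = 10
  between C2 and R9: 25 + 18 − 26 = 17
  between R9 and DC: 18 + 3 − 15 = 6
Cheapest insertion is between DC and Z3, adding 1.
New total = 129 + 1 = 130.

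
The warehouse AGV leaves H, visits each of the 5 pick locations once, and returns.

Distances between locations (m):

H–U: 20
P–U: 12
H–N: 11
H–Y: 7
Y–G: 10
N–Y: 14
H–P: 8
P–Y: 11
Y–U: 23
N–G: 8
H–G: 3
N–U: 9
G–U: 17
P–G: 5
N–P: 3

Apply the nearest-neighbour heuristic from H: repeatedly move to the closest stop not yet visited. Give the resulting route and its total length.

Nearest-neighbour total = 50 m; route H → G → P → N → U → Y → H.

At H the remaining stops are G 3, Y 7, P 8, N 11, U 20; go to G.
At G the remaining stops are P 5, N 8, Y 10, U 17; go to P.
At P the remaining stops are N 3, Y 11, U 12; go to N.
At N the remaining stops are U 9, Y 14; go to U.
At U the remaining stops are Y 23; go to Y.
Return Y→H: 7.
Total = 3 + 5 + 3 + 9 + 23 + 7 = 50.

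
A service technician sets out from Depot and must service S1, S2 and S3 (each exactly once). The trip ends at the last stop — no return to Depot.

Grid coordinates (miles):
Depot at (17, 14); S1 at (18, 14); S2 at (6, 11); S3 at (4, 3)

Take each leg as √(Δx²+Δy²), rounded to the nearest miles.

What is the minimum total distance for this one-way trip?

There are 3! = 6 possible orderings.
Depot→S1→S2→S3: 1+12+8 = 21
Depot→S1→S3→S2: 1+18+8 = 27
Depot→S2→S1→S3: 11+12+18 = 41
Depot→S2→S3→S1: 11+8+18 = 37
Depot→S3→S1→S2: 17+18+12 = 47
Depot→S3→S2→S1: 17+8+12 = 37
The minimum is 21.
One shortest path: Depot → S1 → S2 → S3.

Minimum one-way distance = 21 miles.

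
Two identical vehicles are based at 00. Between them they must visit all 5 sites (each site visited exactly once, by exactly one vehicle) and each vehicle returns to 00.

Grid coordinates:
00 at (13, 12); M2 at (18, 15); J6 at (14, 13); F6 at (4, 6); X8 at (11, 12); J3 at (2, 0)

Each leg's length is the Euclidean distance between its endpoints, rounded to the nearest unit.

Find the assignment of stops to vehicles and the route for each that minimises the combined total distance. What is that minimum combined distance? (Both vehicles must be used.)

44 — the smallest possible combined total.

Check every non-empty split of the stops between the two vehicles; for each half take its own optimal tour:
  {M2} + {J6, F6, X8, J3}: 12 + 35 = 47
  {J6} + {M2, F6, X8, J3}: 2 + 45 = 47
  {M2, J6} + {F6, X8, J3}: 11 + 33 = 44
  {F6} + {M2, J6, X8, J3}: 22 + 44 = 66
  {M2, F6} + {J6, X8, J3}: 34 + 35 = 69
  {J6, F6} + {M2, X8, J3}: 24 + 45 = 69
  … (15 splits in total)
Best: vehicle 1 00 → M2 → J6 → 00 = 11; vehicle 2 00 → X8 → F6 → J3 → 00 = 33; combined 44.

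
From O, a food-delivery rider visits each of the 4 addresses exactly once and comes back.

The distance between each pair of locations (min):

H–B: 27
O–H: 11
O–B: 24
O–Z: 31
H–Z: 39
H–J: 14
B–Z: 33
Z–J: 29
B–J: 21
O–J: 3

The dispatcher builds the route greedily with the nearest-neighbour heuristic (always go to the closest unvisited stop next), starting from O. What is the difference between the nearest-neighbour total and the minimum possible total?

O: J=3, H=11, B=24, Z=31 ⇒ J
J: H=14, B=21, Z=29 ⇒ H
H: B=27, Z=39 ⇒ B
B: Z=33 ⇒ Z
NN route O → J → H → B → Z → O costs 108.
Optimal: O → H → B → Z → J → O costs 103 (by enumerating all 12 distinct tours).
Excess = 108 − 103 = 5.

Excess over optimum: 5 min.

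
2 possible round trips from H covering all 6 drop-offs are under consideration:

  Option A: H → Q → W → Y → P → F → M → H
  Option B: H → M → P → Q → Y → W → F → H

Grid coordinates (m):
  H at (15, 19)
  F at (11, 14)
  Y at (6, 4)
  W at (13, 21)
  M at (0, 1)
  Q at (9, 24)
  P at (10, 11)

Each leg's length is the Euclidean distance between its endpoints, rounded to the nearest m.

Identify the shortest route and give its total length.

Option A: 8 + 5 + 18 + 8 + 3 + 17 + 23 = 82
Option B: 23 + 14 + 13 + 20 + 18 + 7 + 6 = 101

82 m — Option A is the shortest.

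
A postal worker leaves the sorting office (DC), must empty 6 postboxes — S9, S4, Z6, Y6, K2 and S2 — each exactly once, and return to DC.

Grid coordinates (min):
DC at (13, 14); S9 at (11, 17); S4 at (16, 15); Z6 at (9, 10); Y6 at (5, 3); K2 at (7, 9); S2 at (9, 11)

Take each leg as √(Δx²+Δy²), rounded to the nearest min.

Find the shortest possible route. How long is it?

Minimum total distance: 37 min.

There are 360 distinct closed tours to check (reversals are equivalent).
DC - S9 - S4 - Z6 - Y6 - K2 - S2 - DC: 4+5+9+8+6+3+5 = 40
DC - S9 - S4 - Z6 - Y6 - S2 - K2 - DC: 4+5+9+8+9+3+8 = 46
DC - S9 - S4 - Z6 - K2 - Y6 - S2 - DC: 4+5+9+2+6+9+5 = 40
DC - S9 - S4 - Z6 - K2 - S2 - Y6 - DC: 4+5+9+2+3+9+14 = 46
DC - S9 - S4 - Z6 - S2 - Y6 - K2 - DC: 4+5+9+1+9+6+8 = 42
DC - S9 - S4 - Z6 - S2 - K2 - Y6 - DC: 4+5+9+1+3+6+14 = 42
DC - S9 - S4 - Y6 - Z6 - K2 - S2 - DC: 4+5+16+8+2+3+5 = 43
DC - S9 - S4 - Y6 - Z6 - S2 - K2 - DC: 4+5+16+8+1+3+8 = 45
… (352 more)
DC - S4 - S9 - Z6 - Y6 - K2 - S2 - DC: 3+5+7+8+6+3+5 = 37  ← best
The minimum is 37.
One optimal route: DC → S4 → S9 → Z6 → Y6 → K2 → S2 → DC (or its reverse).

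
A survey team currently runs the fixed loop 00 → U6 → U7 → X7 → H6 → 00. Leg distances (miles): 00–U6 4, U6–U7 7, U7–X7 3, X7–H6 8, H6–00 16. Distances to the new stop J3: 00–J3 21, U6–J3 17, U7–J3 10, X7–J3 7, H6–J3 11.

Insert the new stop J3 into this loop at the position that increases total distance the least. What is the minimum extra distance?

Insertion cost between consecutive stops i–j is d(i,J3) + d(J3,j) − d(i,j):
  between 00 and U6: 21 + 17 − 4 = 34
  between U6 and U7: 17 + 10 − 7 = 20
  between U7 and X7: 10 + 7 − 3 = 14
  between X7 and H6: 7 + 11 − 8 = 10
  between H6 and 00: 11 + 21 − 16 = 16
Cheapest insertion is between X7 and H6, adding 10.
New total = 38 + 10 = 48.

Minimum extra distance: 10 miles, inserting J3 between X7 and H6.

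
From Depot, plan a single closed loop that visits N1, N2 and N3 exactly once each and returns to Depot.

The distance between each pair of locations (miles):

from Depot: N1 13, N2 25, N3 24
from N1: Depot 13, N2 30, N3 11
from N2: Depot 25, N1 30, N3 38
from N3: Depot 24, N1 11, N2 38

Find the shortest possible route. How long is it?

There are 3 distinct closed tours to check (reversals are equivalent).
Depot → N1 → N2 → N3 → Depot: 13+30+38+24 = 105
Depot → N1 → N3 → N2 → Depot: 13+11+38+25 = 87
Depot → N2 → N1 → N3 → Depot: 25+30+11+24 = 90
The minimum is 87.
One optimal route: Depot → N1 → N3 → N2 → Depot (or its reverse).

87 miles — the shortest possible round trip.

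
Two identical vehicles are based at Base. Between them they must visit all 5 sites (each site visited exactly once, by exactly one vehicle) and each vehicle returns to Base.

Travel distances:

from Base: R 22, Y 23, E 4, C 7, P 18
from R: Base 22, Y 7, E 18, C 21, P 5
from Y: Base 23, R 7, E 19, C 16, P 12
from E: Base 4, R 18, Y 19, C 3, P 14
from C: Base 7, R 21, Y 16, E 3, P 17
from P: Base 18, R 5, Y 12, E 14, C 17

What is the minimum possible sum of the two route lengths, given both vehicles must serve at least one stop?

61 — the smallest possible combined total.

Check every non-empty split of the stops between the two vehicles; for each half take its own optimal tour:
  {R} + {Y, E, C, P}: 44 + 53 = 97
  {Y} + {R, E, C, P}: 46 + 51 = 97
  {R, Y} + {E, C, P}: 52 + 42 = 94
  {E} + {R, Y, C, P}: 8 + 53 = 61
  {R, E} + {Y, C, P}: 44 + 53 = 97
  {Y, E} + {R, C, P}: 46 + 51 = 97
  … (15 splits in total)
Best: vehicle 1 Base → E → Base = 8; vehicle 2 Base → C → Y → R → P → Base = 53; combined 61.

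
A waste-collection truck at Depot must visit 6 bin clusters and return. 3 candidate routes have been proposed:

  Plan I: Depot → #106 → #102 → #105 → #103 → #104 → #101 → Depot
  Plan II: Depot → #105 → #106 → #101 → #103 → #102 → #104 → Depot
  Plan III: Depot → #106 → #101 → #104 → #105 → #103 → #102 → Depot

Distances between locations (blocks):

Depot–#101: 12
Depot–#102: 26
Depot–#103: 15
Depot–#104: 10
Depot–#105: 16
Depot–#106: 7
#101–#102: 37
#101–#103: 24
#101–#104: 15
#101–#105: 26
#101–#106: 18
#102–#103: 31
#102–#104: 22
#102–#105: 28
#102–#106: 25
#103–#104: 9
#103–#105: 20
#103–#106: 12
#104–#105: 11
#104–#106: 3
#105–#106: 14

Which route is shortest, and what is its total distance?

Plan I: 7 + 25 + 28 + 20 + 9 + 15 + 12 = 116
Plan II: 16 + 14 + 18 + 24 + 31 + 22 + 10 = 135
Plan III: 7 + 18 + 15 + 11 + 20 + 31 + 26 = 128

Shortest is Plan I, total 116 blocks.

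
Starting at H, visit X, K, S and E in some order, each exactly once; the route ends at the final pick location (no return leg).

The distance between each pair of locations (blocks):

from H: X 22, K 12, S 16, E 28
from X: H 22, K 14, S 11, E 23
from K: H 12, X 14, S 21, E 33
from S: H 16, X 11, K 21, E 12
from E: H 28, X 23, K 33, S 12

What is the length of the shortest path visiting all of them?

There are 4! = 24 possible orderings.
H→X→K→S→E: 22+14+21+12 = 69
H→X→K→E→S: 22+14+33+12 = 81
H→X→S→K→E: 22+11+21+33 = 87
H→X→S→E→K: 22+11+12+33 = 78
H→X→E→K→S: 22+23+33+21 = 99
H→X→E→S→K: 22+23+12+21 = 78
H→K→X→S→E: 12+14+11+12 = 49
H→K→X→E→S: 12+14+23+12 = 61
H→K→S→X→E: 12+21+11+23 = 67
H→K→S→E→X: 12+21+12+23 = 68
H→K→E→X→S: 12+33+23+11 = 79
H→K→E→S→X: 12+33+12+11 = 68
H→S→X→K→E: 16+11+14+33 = 74
H→S→X→E→K: 16+11+23+33 = 83
… (10 more)
The minimum is 49.
One shortest path: H → K → X → S → E.

49 blocks — the minimum one-way total.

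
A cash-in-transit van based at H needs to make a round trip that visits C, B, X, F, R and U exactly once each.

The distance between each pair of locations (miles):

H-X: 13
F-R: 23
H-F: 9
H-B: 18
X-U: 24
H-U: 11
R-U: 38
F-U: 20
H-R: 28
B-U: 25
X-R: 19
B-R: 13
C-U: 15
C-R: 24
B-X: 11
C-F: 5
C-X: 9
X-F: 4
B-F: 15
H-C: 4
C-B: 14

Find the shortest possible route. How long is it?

Minimum total distance: 81 miles.

H → C → B → X → F → R → U → H: 4+14+11+4+23+38+11 = 105
H → C → B → X → F → U → R → H: 4+14+11+4+20+38+28 = 119
H → C → B → X → R → F → U → H: 4+14+11+19+23+20+11 = 102
H → C → B → X → R → U → F → H: 4+14+11+19+38+20+9 = 115
H → C → B → X → U → F → R → H: 4+14+11+24+20+23+28 = 124
H → C → B → X → U → R → F → H: 4+14+11+24+38+23+9 = 123
H → C → B → F → X → R → U → H: 4+14+15+4+19+38+11 = 105
H → C → B → F → X → U → R → H: 4+14+15+4+24+38+28 = 127
… (352 more)
H → C → F → X → R → B → U → H: 4+5+4+19+13+25+11 = 81  ← best
The minimum is 81.
One optimal route: H → C → F → X → R → B → U → H (or its reverse).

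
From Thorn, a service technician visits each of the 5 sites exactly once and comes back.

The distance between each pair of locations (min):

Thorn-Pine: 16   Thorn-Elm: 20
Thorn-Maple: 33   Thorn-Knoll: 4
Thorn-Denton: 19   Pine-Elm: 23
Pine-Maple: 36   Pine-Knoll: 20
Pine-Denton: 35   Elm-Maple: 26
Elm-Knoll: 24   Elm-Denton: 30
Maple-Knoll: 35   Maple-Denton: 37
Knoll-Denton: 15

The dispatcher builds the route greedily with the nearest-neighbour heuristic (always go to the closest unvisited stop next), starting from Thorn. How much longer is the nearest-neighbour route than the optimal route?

Excess over optimum: 20 min.

From Thorn: Knoll=4, Pine=16, Denton=19, Elm=20, Maple=33 → choose Knoll (4).
From Knoll: Denton=15, Pine=20, Elm=24, Maple=35 → choose Denton (15).
From Denton: Elm=30, Pine=35, Maple=37 → choose Elm (30).
From Elm: Pine=23, Maple=26 → choose Pine (23).
From Pine: Maple=36 → choose Maple (36).
NN route Thorn → Knoll → Denton → Elm → Pine → Maple → Thorn costs 141.
Optimal: Thorn → Pine → Elm → Maple → Denton → Knoll → Thorn costs 121 (by enumerating all 60 distinct tours).
Excess = 141 − 121 = 20.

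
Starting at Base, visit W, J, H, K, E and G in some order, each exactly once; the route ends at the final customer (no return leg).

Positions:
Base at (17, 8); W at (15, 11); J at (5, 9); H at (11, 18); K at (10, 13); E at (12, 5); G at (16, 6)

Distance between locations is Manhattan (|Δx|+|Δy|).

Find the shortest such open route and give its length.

Minimum one-way distance = 42.

There are 6! = 720 possible orderings.
Base - W - J - H - K - E - G: 5+12+15+6+10+5 = 53
Base - W - J - H - K - G - E: 5+12+15+6+13+5 = 56
Base - W - J - H - E - K - G: 5+12+15+14+10+13 = 69
Base - W - J - H - E - G - K: 5+12+15+14+5+13 = 64
Base - W - J - H - G - K - E: 5+12+15+17+13+10 = 72
Base - W - J - H - G - E - K: 5+12+15+17+5+10 = 64
Base - W - J - K - H - E - G: 5+12+9+6+14+5 = 51
Base - W - J - K - H - G - E: 5+12+9+6+17+5 = 54
… (712 more)
Base - W - G - E - J - K - H: 5+6+5+11+9+6 = 42  ← best
The minimum is 42.
One shortest path: Base → W → G → E → J → K → H.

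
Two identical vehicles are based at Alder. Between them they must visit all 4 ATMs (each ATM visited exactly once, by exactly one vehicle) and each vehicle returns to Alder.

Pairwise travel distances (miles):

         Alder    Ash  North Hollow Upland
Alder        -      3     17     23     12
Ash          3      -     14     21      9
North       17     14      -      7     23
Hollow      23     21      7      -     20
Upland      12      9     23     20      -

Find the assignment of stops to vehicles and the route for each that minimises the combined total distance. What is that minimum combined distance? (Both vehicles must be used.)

Minimum combined distance: 62 miles.

Check every non-empty split of the stops between the two vehicles; for each half take its own optimal tour:
  {Ash} + {North, Hollow, Upland}: 6 + 56 = 62
  {North} + {Ash, Hollow, Upland}: 34 + 55 = 89
  {Ash, North} + {Hollow, Upland}: 34 + 55 = 89
  {Hollow} + {Ash, North, Upland}: 46 + 52 = 98
  {Ash, Hollow} + {North, Upland}: 47 + 52 = 99
  {North, Hollow} + {Ash, Upland}: 47 + 24 = 71
  … (7 splits in total)
Best: vehicle 1 Alder → Ash → Alder = 6; vehicle 2 Alder → North → Hollow → Upland → Alder = 56; combined 62.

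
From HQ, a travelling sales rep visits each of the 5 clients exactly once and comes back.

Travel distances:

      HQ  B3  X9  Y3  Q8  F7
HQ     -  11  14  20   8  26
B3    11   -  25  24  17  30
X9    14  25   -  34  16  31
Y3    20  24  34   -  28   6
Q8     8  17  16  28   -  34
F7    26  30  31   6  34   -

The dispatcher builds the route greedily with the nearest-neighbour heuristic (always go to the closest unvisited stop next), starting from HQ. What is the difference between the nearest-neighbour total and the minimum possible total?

From HQ: Q8=8, B3=11, X9=14, Y3=20, F7=26 → choose Q8 (8).
From Q8: X9=16, B3=17, Y3=28, F7=34 → choose X9 (16).
From X9: B3=25, F7=31, Y3=34 → choose B3 (25).
From B3: Y3=24, F7=30 → choose Y3 (24).
From Y3: F7=6 → choose F7 (6).
NN route HQ → Q8 → X9 → B3 → Y3 → F7 → HQ costs 105.
Optimal: HQ → B3 → Y3 → F7 → X9 → Q8 → HQ costs 96 (by enumerating all 60 distinct tours).
Excess = 105 − 96 = 9.

The nearest-neighbour route is 9 longer than optimal.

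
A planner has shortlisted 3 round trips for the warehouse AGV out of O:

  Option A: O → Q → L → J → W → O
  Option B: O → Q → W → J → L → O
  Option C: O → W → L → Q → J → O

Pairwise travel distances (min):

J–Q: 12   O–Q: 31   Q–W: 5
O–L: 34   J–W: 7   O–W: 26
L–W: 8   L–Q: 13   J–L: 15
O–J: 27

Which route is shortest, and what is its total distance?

Option A: 31 + 13 + 15 + 7 + 26 = 92
Option B: 31 + 5 + 7 + 15 + 34 = 92
Option C: 26 + 8 + 13 + 12 + 27 = 86

Shortest is Option C, total 86 min.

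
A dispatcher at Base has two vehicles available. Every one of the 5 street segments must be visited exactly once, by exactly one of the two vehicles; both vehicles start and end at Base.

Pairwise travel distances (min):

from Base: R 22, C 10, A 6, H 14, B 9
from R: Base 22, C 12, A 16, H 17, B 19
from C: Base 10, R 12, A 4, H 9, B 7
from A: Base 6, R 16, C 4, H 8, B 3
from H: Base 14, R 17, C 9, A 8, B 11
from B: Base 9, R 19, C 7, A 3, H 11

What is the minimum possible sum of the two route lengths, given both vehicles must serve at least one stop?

Minimum combined distance: 71 min.

Try each way of splitting the stops between the two vehicles (each non-empty) and, for each split, find the best tour for each vehicle:
  {R} + {C, A, H, B}: 44 + 39 = 83
  {C} + {R, A, H, B}: 20 + 59 = 79
  {R, C} + {A, H, B}: 44 + 34 = 78
  {A} + {R, C, H, B}: 12 + 59 = 71
  {R, A} + {C, H, B}: 44 + 39 = 83
  {C, A} + {R, H, B}: 20 + 59 = 79
  … (15 splits in total)
Best: vehicle 1 Base → A → Base = 12; vehicle 2 Base → C → R → H → B → Base = 59; combined 71.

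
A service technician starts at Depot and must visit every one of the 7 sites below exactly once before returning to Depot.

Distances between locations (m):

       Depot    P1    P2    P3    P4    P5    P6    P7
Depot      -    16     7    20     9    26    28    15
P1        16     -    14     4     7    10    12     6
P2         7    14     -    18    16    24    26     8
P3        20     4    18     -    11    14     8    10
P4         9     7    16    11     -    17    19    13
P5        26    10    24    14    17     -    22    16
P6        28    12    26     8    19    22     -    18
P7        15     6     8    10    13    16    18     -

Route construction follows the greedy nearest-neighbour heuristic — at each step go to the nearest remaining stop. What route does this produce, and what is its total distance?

From Depot: distances to unvisited — P2=7, P4=9, P7=15, P1=16, P3=20, P5=26, P6=28. Nearest is P2 (7).
From P2: distances to unvisited — P7=8, P1=14, P4=16, P3=18, P5=24, P6=26. Nearest is P7 (8).
From P7: distances to unvisited — P1=6, P3=10, P4=13, P5=16, P6=18. Nearest is P1 (6).
From P1: distances to unvisited — P3=4, P4=7, P5=10, P6=12. Nearest is P3 (4).
From P3: distances to unvisited — P6=8, P4=11, P5=14. Nearest is P6 (8).
From P6: distances to unvisited — P4=19, P5=22. Nearest is P4 (19).
From P4: distances to unvisited — P5=17. Nearest is P5 (17).
Return P5→Depot: 26.
Total = 7 + 8 + 6 + 4 + 8 + 19 + 17 + 26 = 95.

Total distance 95 m via the nearest-neighbour route Depot → P2 → P7 → P1 → P3 → P6 → P4 → P5 → Depot.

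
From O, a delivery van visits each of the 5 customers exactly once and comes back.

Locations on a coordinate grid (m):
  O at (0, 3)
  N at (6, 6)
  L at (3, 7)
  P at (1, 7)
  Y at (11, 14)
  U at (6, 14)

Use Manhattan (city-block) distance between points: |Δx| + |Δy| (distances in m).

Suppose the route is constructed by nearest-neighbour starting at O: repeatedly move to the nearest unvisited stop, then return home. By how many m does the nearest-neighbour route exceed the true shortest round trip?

2 m longer than the optimal tour.

O: P=5, L=7, N=9, U=17, Y=22 ⇒ P
P: L=2, N=6, U=12, Y=17 ⇒ L
L: N=4, U=10, Y=15 ⇒ N
N: U=8, Y=13 ⇒ U
U: Y=5 ⇒ Y
NN route O → P → L → N → U → Y → O costs 46.
Optimal: O → N → Y → U → L → P → O costs 44 (by enumerating all 60 distinct tours).
Excess = 46 − 44 = 2.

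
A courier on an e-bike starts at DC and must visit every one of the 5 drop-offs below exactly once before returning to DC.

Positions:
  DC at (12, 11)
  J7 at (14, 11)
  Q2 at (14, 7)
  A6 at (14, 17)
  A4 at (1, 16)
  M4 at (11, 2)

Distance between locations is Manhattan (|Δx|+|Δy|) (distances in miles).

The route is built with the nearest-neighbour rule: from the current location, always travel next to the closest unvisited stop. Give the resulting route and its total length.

From DC: distances to unvisited — J7=2, Q2=6, A6=8, M4=10, A4=16. Nearest is J7 (2).
From J7: distances to unvisited — Q2=4, A6=6, M4=12, A4=18. Nearest is Q2 (4).
From Q2: distances to unvisited — M4=8, A6=10, A4=22. Nearest is M4 (8).
From M4: distances to unvisited — A6=18, A4=24. Nearest is A6 (18).
From A6: distances to unvisited — A4=14. Nearest is A4 (14).
Return A4→DC: 16.
Total = 2 + 4 + 8 + 18 + 14 + 16 = 62.

Nearest-neighbour total = 62 miles; route DC → J7 → Q2 → M4 → A6 → A4 → DC.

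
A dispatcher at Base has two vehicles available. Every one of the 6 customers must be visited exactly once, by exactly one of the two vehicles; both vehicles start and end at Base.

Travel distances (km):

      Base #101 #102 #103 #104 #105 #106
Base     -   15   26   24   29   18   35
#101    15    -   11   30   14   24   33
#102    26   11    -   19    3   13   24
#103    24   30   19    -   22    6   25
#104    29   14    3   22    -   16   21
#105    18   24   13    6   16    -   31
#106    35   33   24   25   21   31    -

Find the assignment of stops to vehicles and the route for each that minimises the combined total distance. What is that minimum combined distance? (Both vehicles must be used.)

Minimum combined distance: 129 km.

Try each way of splitting the stops between the two vehicles (each non-empty) and, for each split, find the best tour for each vehicle:
  {#101} + {#102, #103, #104, #105, #106}: 30 + 99 = 129
  {#102} + {#101, #103, #104, #105, #106}: 52 + 99 = 151
  {#101, #102} + {#103, #104, #105, #106}: 52 + 99 = 151
  {#103} + {#101, #102, #104, #105, #106}: 48 + 99 = 147
  {#101, #103} + {#102, #104, #105, #106}: 69 + 90 = 159
  {#102, #103} + {#101, #104, #105, #106}: 69 + 99 = 168
  … (31 splits in total)
Best: vehicle 1 Base → #101 → Base = 30; vehicle 2 Base → #102 → #104 → #106 → #103 → #105 → Base = 99; combined 129.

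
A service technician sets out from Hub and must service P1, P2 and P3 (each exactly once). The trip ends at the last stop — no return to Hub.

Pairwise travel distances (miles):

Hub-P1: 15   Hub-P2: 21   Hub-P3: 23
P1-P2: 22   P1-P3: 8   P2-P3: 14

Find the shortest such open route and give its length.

There are 3! = 6 possible orderings.
Hub→P1→P2→P3: 15+22+14 = 51
Hub→P1→P3→P2: 15+8+14 = 37
Hub→P2→P1→P3: 21+22+8 = 51
Hub→P2→P3→P1: 21+14+8 = 43
Hub→P3→P1→P2: 23+8+22 = 53
Hub→P3→P2→P1: 23+14+22 = 59
The minimum is 37.
One shortest path: Hub → P1 → P3 → P2.

37 miles — the minimum one-way total.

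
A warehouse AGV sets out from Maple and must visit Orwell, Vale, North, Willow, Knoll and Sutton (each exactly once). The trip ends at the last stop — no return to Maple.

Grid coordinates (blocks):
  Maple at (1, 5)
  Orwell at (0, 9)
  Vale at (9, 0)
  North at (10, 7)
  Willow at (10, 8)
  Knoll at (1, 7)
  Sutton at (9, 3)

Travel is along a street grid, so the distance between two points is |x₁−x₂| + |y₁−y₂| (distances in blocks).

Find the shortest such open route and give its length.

There are 6! = 720 possible orderings.
Maple - Orwell - Vale - North - Willow - Knoll - Sutton: 5+18+8+1+10+12 = 54
Maple - Orwell - Vale - North - Willow - Sutton - Knoll: 5+18+8+1+6+12 = 50
Maple - Orwell - Vale - North - Knoll - Willow - Sutton: 5+18+8+9+10+6 = 56
Maple - Orwell - Vale - North - Knoll - Sutton - Willow: 5+18+8+9+12+6 = 58
Maple - Orwell - Vale - North - Sutton - Willow - Knoll: 5+18+8+5+6+10 = 52
Maple - Orwell - Vale - North - Sutton - Knoll - Willow: 5+18+8+5+12+10 = 58
Maple - Orwell - Vale - Willow - North - Knoll - Sutton: 5+18+9+1+9+12 = 54
Maple - Orwell - Vale - Willow - North - Sutton - Knoll: 5+18+9+1+5+12 = 50
… (712 more)
Maple - Knoll - Orwell - Willow - North - Sutton - Vale: 2+3+11+1+5+3 = 25  ← best
The minimum is 25.
One shortest path: Maple → Knoll → Orwell → Willow → North → Sutton → Vale.

25 blocks — the minimum one-way total.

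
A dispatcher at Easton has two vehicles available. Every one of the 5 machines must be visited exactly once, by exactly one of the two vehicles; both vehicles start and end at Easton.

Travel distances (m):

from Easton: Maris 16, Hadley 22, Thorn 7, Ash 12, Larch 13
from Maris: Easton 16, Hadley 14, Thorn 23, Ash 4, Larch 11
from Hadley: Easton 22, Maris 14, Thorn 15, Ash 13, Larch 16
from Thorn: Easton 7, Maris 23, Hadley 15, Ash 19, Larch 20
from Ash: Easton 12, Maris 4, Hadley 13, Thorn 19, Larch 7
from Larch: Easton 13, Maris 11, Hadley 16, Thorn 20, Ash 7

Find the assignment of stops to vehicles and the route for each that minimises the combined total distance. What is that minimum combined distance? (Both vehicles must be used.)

73 m — the smallest possible combined total.

There are 2^4 − 1 = 15 ways to divide the 5 stops into two non-empty groups. For each, the best each vehicle can do is its own shortest tour through its group:
  {Maris} + {Hadley, Thorn, Ash, Larch}: 32 + 55 = 87
  {Hadley} + {Maris, Thorn, Ash, Larch}: 44 + 54 = 98
  {Maris, Hadley} + {Thorn, Ash, Larch}: 52 + 46 = 98
  {Thorn} + {Maris, Hadley, Ash, Larch}: 14 + 59 = 73
  {Maris, Thorn} + {Hadley, Ash, Larch}: 46 + 54 = 100
  {Hadley, Thorn} + {Maris, Ash, Larch}: 44 + 40 = 84
  … (15 splits in total)
Best: vehicle 1 Easton → Thorn → Easton = 14; vehicle 2 Easton → Ash → Maris → Hadley → Larch → Easton = 59; combined 73.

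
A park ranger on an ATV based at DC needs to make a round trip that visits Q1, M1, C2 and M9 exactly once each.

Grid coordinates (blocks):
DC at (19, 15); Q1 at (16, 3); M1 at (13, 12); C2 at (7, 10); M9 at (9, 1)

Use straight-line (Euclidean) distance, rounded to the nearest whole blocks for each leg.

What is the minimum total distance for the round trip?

Shortest round trip = 41 blocks.

There are 12 distinct closed tours to check (reversals are equivalent).
DC - Q1 - M1 - C2 - M9 - DC: 12+9+6+9+17 = 53
DC - Q1 - M1 - M9 - C2 - DC: 12+9+12+9+13 = 55
DC - Q1 - C2 - M1 - M9 - DC: 12+11+6+12+17 = 58
DC - Q1 - C2 - M9 - M1 - DC: 12+11+9+12+7 = 51
DC - Q1 - M9 - M1 - C2 - DC: 12+7+12+6+13 = 50
DC - Q1 - M9 - C2 - M1 - DC: 12+7+9+6+7 = 41
DC - M1 - Q1 - C2 - M9 - DC: 7+9+11+9+17 = 53
DC - M1 - Q1 - M9 - C2 - DC: 7+9+7+9+13 = 45
DC - M1 - C2 - Q1 - M9 - DC: 7+6+11+7+17 = 48
DC - M1 - M9 - Q1 - C2 - DC: 7+12+7+11+13 = 50
DC - C2 - Q1 - M1 - M9 - DC: 13+11+9+12+17 = 62
DC - C2 - M1 - Q1 - M9 - DC: 13+6+9+7+17 = 52
The minimum is 41.
One optimal route: DC → Q1 → M9 → C2 → M1 → DC (or its reverse).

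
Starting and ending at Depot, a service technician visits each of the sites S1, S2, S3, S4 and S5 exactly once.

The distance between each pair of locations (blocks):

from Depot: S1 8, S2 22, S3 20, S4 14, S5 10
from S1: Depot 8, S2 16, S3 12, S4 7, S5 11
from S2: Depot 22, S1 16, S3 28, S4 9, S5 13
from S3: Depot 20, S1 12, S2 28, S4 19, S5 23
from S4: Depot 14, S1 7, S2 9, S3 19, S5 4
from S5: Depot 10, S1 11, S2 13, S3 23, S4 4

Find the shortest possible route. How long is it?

Depot → S1 → S2 → S3 → S4 → S5 → Depot: 8+16+28+19+4+10 = 85
Depot → S1 → S2 → S3 → S5 → S4 → Depot: 8+16+28+23+4+14 = 93
Depot → S1 → S2 → S4 → S3 → S5 → Depot: 8+16+9+19+23+10 = 85
Depot → S1 → S2 → S4 → S5 → S3 → Depot: 8+16+9+4+23+20 = 80
Depot → S1 → S2 → S5 → S3 → S4 → Depot: 8+16+13+23+19+14 = 93
Depot → S1 → S2 → S5 → S4 → S3 → Depot: 8+16+13+4+19+20 = 80
Depot → S1 → S3 → S2 → S4 → S5 → Depot: 8+12+28+9+4+10 = 71
Depot → S1 → S3 → S2 → S5 → S4 → Depot: 8+12+28+13+4+14 = 79
Depot → S1 → S3 → S4 → S2 → S5 → Depot: 8+12+19+9+13+10 = 71
Depot → S1 → S3 → S4 → S5 → S2 → Depot: 8+12+19+4+13+22 = 78
Depot → S1 → S3 → S5 → S2 → S4 → Depot: 8+12+23+13+9+14 = 79
Depot → S1 → S3 → S5 → S4 → S2 → Depot: 8+12+23+4+9+22 = 78
Depot → S1 → S4 → S2 → S3 → S5 → Depot: 8+7+9+28+23+10 = 85
Depot → S1 → S4 → S2 → S5 → S3 → Depot: 8+7+9+13+23+20 = 80
… (46 more)
The minimum is 71.
One optimal route: Depot → S1 → S3 → S2 → S4 → S5 → Depot (or its reverse).

Shortest round trip = 71 blocks.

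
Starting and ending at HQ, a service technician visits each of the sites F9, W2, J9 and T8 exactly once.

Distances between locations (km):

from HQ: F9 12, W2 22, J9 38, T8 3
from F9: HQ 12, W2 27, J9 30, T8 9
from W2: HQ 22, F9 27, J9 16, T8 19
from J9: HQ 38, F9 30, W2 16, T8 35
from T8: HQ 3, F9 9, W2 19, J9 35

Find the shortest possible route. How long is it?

Shortest round trip = 80 km.

HQ - F9 - W2 - J9 - T8 - HQ: 12+27+16+35+3 = 93
HQ - F9 - W2 - T8 - J9 - HQ: 12+27+19+35+38 = 131
HQ - F9 - J9 - W2 - T8 - HQ: 12+30+16+19+3 = 80
HQ - F9 - J9 - T8 - W2 - HQ: 12+30+35+19+22 = 118
HQ - F9 - T8 - W2 - J9 - HQ: 12+9+19+16+38 = 94
HQ - F9 - T8 - J9 - W2 - HQ: 12+9+35+16+22 = 94
HQ - W2 - F9 - J9 - T8 - HQ: 22+27+30+35+3 = 117
HQ - W2 - F9 - T8 - J9 - HQ: 22+27+9+35+38 = 131
HQ - W2 - J9 - F9 - T8 - HQ: 22+16+30+9+3 = 80
HQ - W2 - T8 - F9 - J9 - HQ: 22+19+9+30+38 = 118
HQ - J9 - F9 - W2 - T8 - HQ: 38+30+27+19+3 = 117
HQ - J9 - W2 - F9 - T8 - HQ: 38+16+27+9+3 = 93
The minimum is 80.
One optimal route: HQ → F9 → J9 → W2 → T8 → HQ (or its reverse).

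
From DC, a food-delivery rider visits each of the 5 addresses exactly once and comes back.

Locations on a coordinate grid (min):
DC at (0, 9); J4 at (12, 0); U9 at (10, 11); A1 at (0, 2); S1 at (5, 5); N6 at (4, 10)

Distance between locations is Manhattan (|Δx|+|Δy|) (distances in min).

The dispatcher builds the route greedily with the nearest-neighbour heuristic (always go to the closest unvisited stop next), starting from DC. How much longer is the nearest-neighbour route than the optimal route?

From DC: N6=5, A1=7, S1=9, U9=12, J4=21 → choose N6 (5).
From N6: S1=6, U9=7, A1=12, J4=18 → choose S1 (6).
From S1: A1=8, U9=11, J4=12 → choose A1 (8).
From A1: J4=14, U9=19 → choose J4 (14).
From J4: U9=13 → choose U9 (13).
NN route DC → N6 → S1 → A1 → J4 → U9 → DC costs 58.
Optimal: DC → A1 → S1 → J4 → U9 → N6 → DC costs 52 (by enumerating all 60 distinct tours).
Excess = 58 − 52 = 6.

6 min longer than the optimal tour.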